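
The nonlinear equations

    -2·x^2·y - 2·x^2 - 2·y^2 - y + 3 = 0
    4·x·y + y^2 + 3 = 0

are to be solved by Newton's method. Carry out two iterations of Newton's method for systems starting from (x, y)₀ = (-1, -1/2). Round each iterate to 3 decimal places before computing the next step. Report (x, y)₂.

(-0.339, 1.318)

At (-1, -1/2): F = (2.000, 5.250).
Jacobian J = [[-4·x·y - 4·x, -2·x^2 - 4·y - 1], [4·y, 4·x + 2·y]].
At the point, J = [[2.000, -1.000], [-2.000, -5.000]] (det J = -12.000).
Solving J·Δ = −F gives Δ = (-0.396, 1.208).
Then the next iterate is (x, y)₁ = (-1.396, 0.708).
Round to (-1.396, 0.708) and repeat: F = (-5.36768, -0.45221), J = [[9.53747, -7.72963], [2.832, -4.168]].
Δ = (1.057, 0.610), so (x, y)₂ = (-0.339, 1.318).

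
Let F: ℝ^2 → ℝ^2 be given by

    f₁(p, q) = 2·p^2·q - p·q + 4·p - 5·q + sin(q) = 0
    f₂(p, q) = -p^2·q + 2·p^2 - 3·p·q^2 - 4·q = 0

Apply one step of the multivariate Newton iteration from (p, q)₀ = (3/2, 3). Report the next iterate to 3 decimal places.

(1.267, 1.564)

At (3/2, 3): F = (0.14112, -54.750).
Jacobian J = [[4·p·q - q + 4, 2·p^2 - p + cos(q) - 5], [-2·p·q + 4·p - 3·q^2, -p^2 - 6·p·q - 4]].
At the point, J = [[19.000, -2.98999], [-30.000, -33.250]] (det J = -721.44977).
Solving J·Δ = −F gives Δ = (-0.233, -1.436).
Then the next iterate is (p, q)₁ = (1.267, 1.564).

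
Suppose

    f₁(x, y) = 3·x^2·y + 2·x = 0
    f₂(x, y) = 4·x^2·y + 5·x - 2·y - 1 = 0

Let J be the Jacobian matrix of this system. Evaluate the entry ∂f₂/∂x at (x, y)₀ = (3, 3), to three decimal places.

∂f₂/∂x = 8·x·y + 5.
At (3, 3) this is 77.000.

77.000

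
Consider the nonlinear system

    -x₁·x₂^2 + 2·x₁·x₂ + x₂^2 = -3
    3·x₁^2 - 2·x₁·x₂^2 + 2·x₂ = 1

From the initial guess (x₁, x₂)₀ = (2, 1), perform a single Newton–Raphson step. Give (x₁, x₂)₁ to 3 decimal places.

(-0.077, -0.962)

At (2, 1): F = (6.000, 9.000).
Jacobian J = [[-x₂^2 + 2·x₂, -2·x₁·x₂ + 2·x₁ + 2·x₂], [6·x₁ - 2·x₂^2, -4·x₁·x₂ + 2]].
At the point, J = [[1.000, 2.000], [10.000, -6.000]] (det J = -26.000).
Solving J·Δ = −F gives Δ = (-2.077, -1.962).
Then the next iterate is (x₁, x₂)₁ = (-0.077, -0.962).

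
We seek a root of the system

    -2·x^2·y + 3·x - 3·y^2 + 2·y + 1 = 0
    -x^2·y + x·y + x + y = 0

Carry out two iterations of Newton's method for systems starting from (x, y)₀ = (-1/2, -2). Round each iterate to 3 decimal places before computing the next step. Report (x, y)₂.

At (-1/2, -2): F = (-15.500, -1.000).
Jacobian J = [[-4·x·y + 3, -2·x^2 - 6·y + 2], [-2·x·y + y + 1, -x^2 + x + 1]].
At the point, J = [[-1.000, 13.500], [-3.000, 0.250]] (det J = 40.250).
Solving J·Δ = −F gives Δ = (-0.239, 1.130).
Then the next iterate is (x, y)₁ = (-0.739, -0.870).
Round to (-0.739, -0.870) and repeat: F = (-4.27745, -0.49094), J = [[0.42828, 6.12776], [-1.15586, -0.28512]].
Δ = (-0.607, 0.740), so (x, y)₂ = (-1.346, -0.130).

(-1.346, -0.130)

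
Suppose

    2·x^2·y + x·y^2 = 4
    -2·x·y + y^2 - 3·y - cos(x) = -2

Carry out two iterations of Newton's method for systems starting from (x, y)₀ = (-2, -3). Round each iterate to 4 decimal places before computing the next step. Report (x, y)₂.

(-2.0437, 0.4321)

At (-2, -3): F = (-46.0000, 8.416147).
Jacobian J = [[4·x·y + y^2, 2·x^2 + 2·x·y], [-2·y + sin(x), -2·x + 2·y - 3]].
At the point, J = [[33.0000, 20.0000], [5.090703, -5.0000]] (det J = -266.814051).
Solving J·Δ = −F gives Δ = (0.2312, 1.9186).
Then the next iterate is (x, y)₁ = (-1.7688, -1.0814).
Round to (-1.7688, -1.0814) and repeat: F = (-12.835132, 2.784778), J = [[8.820547, 10.082868], [1.182339, -1.6252]].
Δ = (-0.2749, 1.5135), so (x, y)₂ = (-2.0437, 0.4321).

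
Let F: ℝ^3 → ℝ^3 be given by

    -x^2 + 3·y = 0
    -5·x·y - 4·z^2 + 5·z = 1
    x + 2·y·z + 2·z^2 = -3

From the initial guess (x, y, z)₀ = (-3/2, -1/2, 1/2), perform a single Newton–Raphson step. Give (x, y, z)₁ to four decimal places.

At (-3/2, -1/2, 1/2): F = (-3.7500, -3.2500, 1.5000).
Jacobian J = [[-2·x, 3, 0], [-5·y, -5·x, -8·z + 5], [1, 2·z, 2·y + 4·z]].
At the point, J = [[3.0000, 3.0000, 0.0000], [2.5000, 7.5000, 1.0000], [1.0000, 1.0000, 1.0000]] (det J = 15.0000).
Solving J·Δ = −F gives Δ = (0.6750, 0.5750, -2.7500).
Then the next iterate is (x, y, z)₁ = (-0.8250, 0.0750, -2.2500).

(-0.8250, 0.0750, -2.2500)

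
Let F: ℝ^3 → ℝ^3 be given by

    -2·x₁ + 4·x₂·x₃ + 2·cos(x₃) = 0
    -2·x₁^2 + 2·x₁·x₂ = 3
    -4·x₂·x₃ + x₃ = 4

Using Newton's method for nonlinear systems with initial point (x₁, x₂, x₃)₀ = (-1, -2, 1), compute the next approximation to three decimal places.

At (-1, -2, 1): F = (-4.91940, -1.000, 5.000).
Jacobian J = [[-2, 4·x₃, 4·x₂ - 2·sin(x₃)], [-4·x₁ + 2·x₂, 2·x₁, 0], [0, -4·x₃, -4·x₂ + 1]].
At the point, J = [[-2.000, 4.000, -9.68294], [0.000, -2.000, 0.000], [0.000, -4.000, 9.000]] (det J = 36.000).
Solving J·Δ = −F gives Δ = (0.306, -0.500, -0.778).
Then the next iterate is (x₁, x₂, x₃)₁ = (-0.694, -2.500, 0.222).

(-0.694, -2.500, 0.222)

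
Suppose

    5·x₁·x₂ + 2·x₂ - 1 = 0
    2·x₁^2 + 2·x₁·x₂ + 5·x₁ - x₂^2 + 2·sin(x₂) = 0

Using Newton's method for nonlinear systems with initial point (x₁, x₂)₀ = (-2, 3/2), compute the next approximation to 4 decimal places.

At (-2, 3/2): F = (-13.0000, -8.255010).
Jacobian J = [[5·x₂, 5·x₁ + 2], [4·x₁ + 2·x₂ + 5, 2·x₁ - 2·x₂ + 2·cos(x₂)]].
At the point, J = [[7.5000, -8.0000], [0.0000, -6.858526]] (det J = -51.438942).
Solving J·Δ = −F gives Δ = (0.4495, -1.2036).
Then the next iterate is (x₁, x₂)₁ = (-1.5505, 0.2964).

(-1.5505, 0.2964)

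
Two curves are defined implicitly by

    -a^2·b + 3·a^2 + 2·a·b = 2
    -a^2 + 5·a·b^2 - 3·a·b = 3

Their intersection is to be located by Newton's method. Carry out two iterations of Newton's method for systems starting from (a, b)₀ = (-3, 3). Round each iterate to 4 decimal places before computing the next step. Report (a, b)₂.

(-1.6931, 1.1075)

At (-3, 3): F = (-20.0000, -120.0000).
Jacobian J = [[-2·a·b + 6·a + 2·b, -a^2 + 2·a], [-2·a + 5·b^2 - 3·b, 10·a·b - 3·a]].
At the point, J = [[6.0000, -15.0000], [42.0000, -81.0000]] (det J = 144.0000).
Solving J·Δ = −F gives Δ = (1.2500, -0.8333).
Then the next iterate is (a, b)₁ = (-1.7500, 2.1667).
Round to (-1.7500, 2.1667) and repeat: F = (-7.031469, -35.764978), J = [[1.416850, -6.5625], [20.472844, -32.667250]].
Δ = (0.0569, -1.0592), so (a, b)₂ = (-1.6931, 1.1075).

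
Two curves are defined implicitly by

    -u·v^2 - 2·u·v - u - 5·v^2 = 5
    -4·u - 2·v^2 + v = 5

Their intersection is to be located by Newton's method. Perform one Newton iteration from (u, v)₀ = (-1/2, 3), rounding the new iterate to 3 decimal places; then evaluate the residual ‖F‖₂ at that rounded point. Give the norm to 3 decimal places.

12.874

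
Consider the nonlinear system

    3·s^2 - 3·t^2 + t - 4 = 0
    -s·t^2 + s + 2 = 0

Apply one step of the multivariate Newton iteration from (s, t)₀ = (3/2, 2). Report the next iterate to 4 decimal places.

At (3/2, 2): F = (-7.2500, -2.5000).
Jacobian J = [[6·s, -6·t + 1], [-t^2 + 1, -2·s·t]].
At the point, J = [[9.0000, -11.0000], [-3.0000, -6.0000]] (det J = -87.0000).
Solving J·Δ = −F gives Δ = (0.1839, -0.5086).
Then the next iterate is (s, t)₁ = (1.6839, 1.4914).

(1.6839, 1.4914)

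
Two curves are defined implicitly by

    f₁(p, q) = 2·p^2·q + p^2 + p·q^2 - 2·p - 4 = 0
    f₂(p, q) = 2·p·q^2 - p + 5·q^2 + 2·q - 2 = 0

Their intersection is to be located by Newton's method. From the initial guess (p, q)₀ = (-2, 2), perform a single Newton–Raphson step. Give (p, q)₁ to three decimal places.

At (-2, 2): F = (12.000, 8.000).
Jacobian J = [[4·p·q + 2·p + q^2 - 2, 2·p^2 + 2·p·q], [2·q^2 - 1, 4·p·q + 10·q + 2]].
At the point, J = [[-18.000, 0.000], [7.000, 6.000]] (det J = -108.000).
Solving J·Δ = −F gives Δ = (0.667, -2.111).
Then the next iterate is (p, q)₁ = (-1.333, -0.111).

(-1.333, -0.111)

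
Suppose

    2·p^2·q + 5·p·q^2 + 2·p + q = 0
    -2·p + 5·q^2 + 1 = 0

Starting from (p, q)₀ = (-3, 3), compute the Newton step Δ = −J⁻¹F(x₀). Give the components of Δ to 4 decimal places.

(-6.2340, -2.1489)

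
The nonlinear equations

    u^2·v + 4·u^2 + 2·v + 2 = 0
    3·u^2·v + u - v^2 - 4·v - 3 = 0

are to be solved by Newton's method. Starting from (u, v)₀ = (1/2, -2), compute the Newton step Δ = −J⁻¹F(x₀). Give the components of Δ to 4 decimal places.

(0.0882, 0.5882)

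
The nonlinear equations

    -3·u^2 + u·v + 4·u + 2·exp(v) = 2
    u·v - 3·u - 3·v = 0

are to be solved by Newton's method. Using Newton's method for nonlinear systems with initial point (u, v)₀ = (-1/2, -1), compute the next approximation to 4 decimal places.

At (-1/2, -1): F = (-3.514241, 5.0000).
Jacobian J = [[-6·u + v + 4, u + 2·exp(v)], [v - 3, u - 3]].
At the point, J = [[6.0000, 0.235759], [-4.0000, -3.5000]] (det J = -20.056964).
Solving J·Δ = −F gives Δ = (0.5545, 0.7949).
Then the next iterate is (u, v)₁ = (0.0545, -0.2051).

(0.0545, -0.2051)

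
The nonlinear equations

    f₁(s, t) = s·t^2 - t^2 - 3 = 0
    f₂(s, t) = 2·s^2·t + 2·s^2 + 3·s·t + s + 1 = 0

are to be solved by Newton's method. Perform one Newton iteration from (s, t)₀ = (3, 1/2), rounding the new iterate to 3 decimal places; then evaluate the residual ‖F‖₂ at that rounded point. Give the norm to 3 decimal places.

13.394

At (3, 1/2): F = (-2.500, 35.500).
Jacobian J = [[t^2, 2·s·t - 2·t], [4·s·t + 4·s + 3·t + 1, 2·s^2 + 3·s]].
At the point, J = [[0.250, 2.000], [20.500, 27.000]] (det J = -34.250).
Solving J·Δ = −F gives Δ = (-4.044, 1.755).
Then the next iterate is (s, t)₁ = (-1.044, 2.255).
Re-evaluating at (-1.044, 2.255): F = (-13.39379, -0.01118), so ‖F‖₂ = 13.394.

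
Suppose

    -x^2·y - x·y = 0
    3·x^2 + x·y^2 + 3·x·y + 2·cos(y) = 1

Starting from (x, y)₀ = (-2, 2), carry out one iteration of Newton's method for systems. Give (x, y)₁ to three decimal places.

(-1.559, 1.323)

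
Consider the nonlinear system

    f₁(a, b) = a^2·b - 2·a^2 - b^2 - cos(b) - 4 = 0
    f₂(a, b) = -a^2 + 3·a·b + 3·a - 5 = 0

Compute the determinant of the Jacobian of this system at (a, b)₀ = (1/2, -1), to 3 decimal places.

-3.091

J = [[2·a·b - 4·a, a^2 - 2·b + sin(b)], [-2·a + 3·b + 3, 3·a]].
At the point, J = [[-3.000, 1.40853], [-1.000, 1.500]].
det J = -3.091.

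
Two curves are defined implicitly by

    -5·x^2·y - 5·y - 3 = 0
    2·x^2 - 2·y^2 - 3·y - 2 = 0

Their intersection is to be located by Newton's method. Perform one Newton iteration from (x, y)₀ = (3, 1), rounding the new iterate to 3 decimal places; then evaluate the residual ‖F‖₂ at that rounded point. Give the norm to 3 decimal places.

17.060

At (3, 1): F = (-53.000, 11.000).
Jacobian J = [[-10·x·y, -5·x^2 - 5], [4·x, -4·y - 3]].
At the point, J = [[-30.000, -50.000], [12.000, -7.000]] (det J = 810.000).
Solving J·Δ = −F gives Δ = (-1.137, -0.378).
Then the next iterate is (x, y)₁ = (1.863, 0.622).
Re-evaluating at (1.863, 0.622): F = (-16.90409, 2.30177), so ‖F‖₂ = 17.060.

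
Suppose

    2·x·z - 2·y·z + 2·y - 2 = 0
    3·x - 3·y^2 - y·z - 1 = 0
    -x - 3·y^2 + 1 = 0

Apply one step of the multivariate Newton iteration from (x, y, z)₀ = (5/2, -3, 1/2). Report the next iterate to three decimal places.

(0.069, -1.552, 0.817)

At (5/2, -3, 1/2): F = (-2.500, -19.000, -28.500).
Jacobian J = [[2·z, -2·z + 2, 2·x - 2·y], [3, -6·y - z, -y], [-1, -6·y, 0]].
At the point, J = [[1.000, 1.000, 11.000], [3.000, 17.500, 3.000], [-1.000, 18.000, 0.000]] (det J = 729.500).
Solving J·Δ = −F gives Δ = (-2.431, 1.448, 0.317).
Then the next iterate is (x, y, z)₁ = (0.069, -1.552, 0.817).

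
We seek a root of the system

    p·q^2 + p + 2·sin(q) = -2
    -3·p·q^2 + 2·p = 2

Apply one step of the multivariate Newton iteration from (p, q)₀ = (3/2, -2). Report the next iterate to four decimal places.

At (3/2, -2): F = (7.681405, -17.0000).
Jacobian J = [[q^2 + 1, 2·p·q + 2·cos(q)], [-3·q^2 + 2, -6·p·q]].
At the point, J = [[5.0000, -6.832294], [-10.0000, 18.0000]] (det J = 21.677063).
Solving J·Δ = −F gives Δ = (-1.0203, 0.3776).
Then the next iterate is (p, q)₁ = (0.4797, -1.6224).

(0.4797, -1.6224)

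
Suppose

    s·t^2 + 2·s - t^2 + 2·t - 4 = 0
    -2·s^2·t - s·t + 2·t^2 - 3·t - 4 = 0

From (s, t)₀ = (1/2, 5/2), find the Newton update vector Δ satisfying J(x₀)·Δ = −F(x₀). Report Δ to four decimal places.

(0.1639, 0.4549)

At (1/2, 5/2): F = (-1.1250, -1.5000).
Jacobian J = [[t^2 + 2, 2·s·t - 2·t + 2], [-4·s·t - t, -2·s^2 - s + 4·t - 3]].
At the point, J = [[8.2500, -0.5000], [-7.5000, 6.0000]] (det J = 45.7500).
Solving J·Δ = −F gives Δ = (0.1639, 0.4549).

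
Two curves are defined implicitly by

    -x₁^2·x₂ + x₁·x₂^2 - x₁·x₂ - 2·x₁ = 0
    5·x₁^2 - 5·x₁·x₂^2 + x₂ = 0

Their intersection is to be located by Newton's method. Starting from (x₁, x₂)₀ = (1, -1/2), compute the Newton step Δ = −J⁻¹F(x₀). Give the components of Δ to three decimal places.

(-0.212, -0.232)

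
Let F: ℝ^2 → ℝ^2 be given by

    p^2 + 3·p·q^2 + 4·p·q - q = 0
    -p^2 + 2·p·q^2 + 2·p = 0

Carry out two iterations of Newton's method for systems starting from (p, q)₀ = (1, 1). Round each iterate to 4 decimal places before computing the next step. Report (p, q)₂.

(2.2852, -1.1503)

At (1, 1): F = (7.0000, 3.0000).
Jacobian J = [[2·p + 3·q^2 + 4·q, 6·p·q + 4·p - 1], [-2·p + 2·q^2 + 2, 4·p·q]].
At the point, J = [[9.0000, 9.0000], [2.0000, 4.0000]] (det J = 18.0000).
Solving J·Δ = −F gives Δ = (-0.0556, -0.7222).
Then the next iterate is (p, q)₁ = (0.9444, 0.2778).
Round to (0.9444, 0.2778) and repeat: F = (1.882155, 1.142673), J = [[3.231519, 4.351726], [0.265546, 1.049417]].
Δ = (1.3408, -1.4281), so (p, q)₂ = (2.2852, -1.1503).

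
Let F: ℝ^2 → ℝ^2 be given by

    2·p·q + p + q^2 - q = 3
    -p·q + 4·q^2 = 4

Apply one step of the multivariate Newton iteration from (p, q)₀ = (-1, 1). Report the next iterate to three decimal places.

At (-1, 1): F = (-6.000, 1.000).
Jacobian J = [[2·q + 1, 2·p + 2·q - 1], [-q, -p + 8·q]].
At the point, J = [[3.000, -1.000], [-1.000, 9.000]] (det J = 26.000).
Solving J·Δ = −F gives Δ = (2.038, 0.115).
Then the next iterate is (p, q)₁ = (1.038, 1.115).

(1.038, 1.115)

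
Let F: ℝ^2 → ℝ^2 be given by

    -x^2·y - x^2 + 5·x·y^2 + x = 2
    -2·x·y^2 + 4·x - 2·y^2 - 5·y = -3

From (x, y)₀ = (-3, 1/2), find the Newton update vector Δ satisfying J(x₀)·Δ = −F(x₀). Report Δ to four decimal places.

At (-3, 1/2): F = (-22.2500, -10.5000).
Jacobian J = [[-2·x·y - 2·x + 5·y^2 + 1, -x^2 + 10·x·y], [-2·y^2 + 4, -4·x·y - 4·y - 5]].
At the point, J = [[11.2500, -24.0000], [3.5000, -1.0000]] (det J = 72.7500).
Solving J·Δ = −F gives Δ = (3.1581, 0.5533).

(3.1581, 0.5533)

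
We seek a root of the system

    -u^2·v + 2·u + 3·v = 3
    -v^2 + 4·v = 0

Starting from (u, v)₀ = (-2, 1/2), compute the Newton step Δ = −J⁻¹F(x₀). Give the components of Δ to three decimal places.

(1.729, -0.583)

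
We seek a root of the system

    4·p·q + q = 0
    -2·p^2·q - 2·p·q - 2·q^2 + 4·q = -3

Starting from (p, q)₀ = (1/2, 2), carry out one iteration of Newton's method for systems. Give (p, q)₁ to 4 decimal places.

(-1.1500, 4.4000)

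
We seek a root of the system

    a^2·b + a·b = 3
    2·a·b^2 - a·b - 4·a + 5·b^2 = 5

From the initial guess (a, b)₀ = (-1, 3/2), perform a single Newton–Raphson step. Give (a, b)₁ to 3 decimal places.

(-3.000, 0.575)

At (-1, 3/2): F = (-3.000, 7.250).
Jacobian J = [[2·a·b + b, a^2 + a], [2·b^2 - b - 4, 4·a·b - a + 10·b]].
At the point, J = [[-1.500, 0.000], [-1.000, 10.000]] (det J = -15.000).
Solving J·Δ = −F gives Δ = (-2.000, -0.925).
Then the next iterate is (a, b)₁ = (-3.000, 0.575).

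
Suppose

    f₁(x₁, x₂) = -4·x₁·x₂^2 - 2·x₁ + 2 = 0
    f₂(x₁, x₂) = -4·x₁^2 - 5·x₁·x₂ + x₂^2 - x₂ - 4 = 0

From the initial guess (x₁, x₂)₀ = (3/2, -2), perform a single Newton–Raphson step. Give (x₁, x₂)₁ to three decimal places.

(1.059, -1.289)

At (3/2, -2): F = (-25.000, 8.000).
Jacobian J = [[-4·x₂^2 - 2, -8·x₁·x₂], [-8·x₁ - 5·x₂, -5·x₁ + 2·x₂ - 1]].
At the point, J = [[-18.000, 24.000], [-2.000, -12.500]] (det J = 273.000).
Solving J·Δ = −F gives Δ = (-0.441, 0.711).
Then the next iterate is (x₁, x₂)₁ = (1.059, -1.289).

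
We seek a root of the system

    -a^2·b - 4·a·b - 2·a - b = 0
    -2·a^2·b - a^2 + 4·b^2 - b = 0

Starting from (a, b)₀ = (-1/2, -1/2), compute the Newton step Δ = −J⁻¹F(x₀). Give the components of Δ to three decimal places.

(1.659, 0.273)

At (-1/2, -1/2): F = (0.625, 1.500).
Jacobian J = [[-2·a·b - 4·b - 2, -a^2 - 4·a - 1], [-4·a·b - 2·a, -2·a^2 + 8·b - 1]].
At the point, J = [[-0.500, 0.750], [0.000, -5.500]] (det J = 2.750).
Solving J·Δ = −F gives Δ = (1.659, 0.273).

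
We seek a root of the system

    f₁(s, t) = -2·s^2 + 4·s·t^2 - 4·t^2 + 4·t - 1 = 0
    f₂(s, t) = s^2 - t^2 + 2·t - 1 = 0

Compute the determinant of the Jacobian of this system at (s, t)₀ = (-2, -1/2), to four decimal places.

J = [[-4·s + 4·t^2, 8·s·t - 8·t + 4], [2·s, -2·t + 2]].
At the point, J = [[9.0000, 16.0000], [-4.0000, 3.0000]].
det J = 91.0000.

91.0000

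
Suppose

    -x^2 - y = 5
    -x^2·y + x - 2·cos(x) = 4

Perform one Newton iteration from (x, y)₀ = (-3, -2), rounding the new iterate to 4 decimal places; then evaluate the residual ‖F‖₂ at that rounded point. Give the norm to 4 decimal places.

4.0682

At (-3, -2): F = (-12.0000, 12.979985).
Jacobian J = [[-2·x, -1], [-2·x·y + 2·sin(x) + 1, -x^2]].
At the point, J = [[6.0000, -1.0000], [-11.282240, -9.0000]] (det J = -65.282240).
Solving J·Δ = −F gives Δ = (1.8532, -0.8809).
Then the next iterate is (x, y)₁ = (-1.1468, -2.8809).
Re-evaluating at (-1.1468, -2.8809): F = (-3.434250, -2.180796), so ‖F‖₂ = 4.0682.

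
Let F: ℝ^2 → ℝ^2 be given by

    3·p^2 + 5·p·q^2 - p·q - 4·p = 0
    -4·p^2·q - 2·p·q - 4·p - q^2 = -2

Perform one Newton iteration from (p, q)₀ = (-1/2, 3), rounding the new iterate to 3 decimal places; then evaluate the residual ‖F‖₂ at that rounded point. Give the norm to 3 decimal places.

At (-1/2, 3): F = (-18.250, -5.000).
Jacobian J = [[6·p + 5·q^2 - q - 4, 10·p·q - p], [-8·p·q - 2·q - 4, -4·p^2 - 2·p - 2·q]].
At the point, J = [[35.000, -14.500], [2.000, -6.000]] (det J = -181.000).
Solving J·Δ = −F gives Δ = (0.204, -0.765).
Then the next iterate is (p, q)₁ = (-0.296, 2.235).
Re-evaluating at (-0.296, 2.235): F = (-5.28452, -1.27139), so ‖F‖₂ = 5.435.

5.435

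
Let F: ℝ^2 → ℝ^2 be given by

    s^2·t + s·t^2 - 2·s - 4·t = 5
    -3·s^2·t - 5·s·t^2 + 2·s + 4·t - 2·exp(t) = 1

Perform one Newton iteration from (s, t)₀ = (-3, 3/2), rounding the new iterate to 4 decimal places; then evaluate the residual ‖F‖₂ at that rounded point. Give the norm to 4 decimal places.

At (-3, 3/2): F = (1.7500, -16.713378).
Jacobian J = [[2·s·t + t^2 - 2, s^2 + 2·s·t - 4], [-6·s·t - 5·t^2 + 2, -3·s^2 - 10·s·t - 2·exp(t) + 4]].
At the point, J = [[-8.7500, -4.0000], [17.7500, 13.036622]] (det J = -43.070441).
Solving J·Δ = −F gives Δ = (-1.0225, 2.6742).
Then the next iterate is (s, t)₁ = (-4.0225, 4.1742).
Re-evaluating at (-4.0225, 4.1742): F = (-16.198952, 25.493242), so ‖F‖₂ = 30.2045.

30.2045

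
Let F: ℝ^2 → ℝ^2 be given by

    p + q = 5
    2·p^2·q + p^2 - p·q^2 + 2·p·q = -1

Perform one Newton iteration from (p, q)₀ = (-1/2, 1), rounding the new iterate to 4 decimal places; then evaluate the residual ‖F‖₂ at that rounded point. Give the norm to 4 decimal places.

At (-1/2, 1): F = (-4.5000, 1.2500).
Jacobian J = [[1, 1], [4·p·q + 2·p - q^2 + 2·q, 2·p^2 - 2·p·q + 2·p]].
At the point, J = [[1.0000, 1.0000], [-2.0000, 0.5000]] (det J = 2.5000).
Solving J·Δ = −F gives Δ = (1.4000, 3.1000).
Then the next iterate is (p, q)₁ = (0.9000, 4.1000).
Re-evaluating at (0.9000, 4.1000): F = (0.0000, 0.7030), so ‖F‖₂ = 0.7030.

0.7030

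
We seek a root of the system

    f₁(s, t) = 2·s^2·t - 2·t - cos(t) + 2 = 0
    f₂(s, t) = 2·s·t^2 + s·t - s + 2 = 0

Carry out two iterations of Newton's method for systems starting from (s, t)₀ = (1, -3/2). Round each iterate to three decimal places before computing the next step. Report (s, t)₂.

(1.443, -0.186)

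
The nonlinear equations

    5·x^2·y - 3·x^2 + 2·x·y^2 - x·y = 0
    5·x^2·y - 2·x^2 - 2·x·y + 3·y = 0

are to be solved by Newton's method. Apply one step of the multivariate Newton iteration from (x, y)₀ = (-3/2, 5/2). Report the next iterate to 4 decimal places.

At (-3/2, 5/2): F = (6.3750, 38.6250).
Jacobian J = [[10·x·y - 6·x + 2·y^2 - y, 5·x^2 + 4·x·y - x], [10·x·y - 4·x - 2·y, 5·x^2 - 2·x + 3]].
At the point, J = [[-18.5000, -2.2500], [-36.5000, 17.2500]] (det J = -401.2500).
Solving J·Δ = −F gives Δ = (0.4907, -1.2009).
Then the next iterate is (x, y)₁ = (-1.0093, 1.2991).

(-1.0093, 1.2991)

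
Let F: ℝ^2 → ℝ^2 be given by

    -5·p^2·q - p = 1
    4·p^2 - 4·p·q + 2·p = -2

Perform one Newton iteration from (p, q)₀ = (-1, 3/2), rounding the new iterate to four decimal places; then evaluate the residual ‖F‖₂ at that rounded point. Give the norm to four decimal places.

1134.9559

At (-1, 3/2): F = (-7.5000, 10.0000).
Jacobian J = [[-10·p·q - 1, -5·p^2], [8·p - 4·q + 2, -4·p]].
At the point, J = [[14.0000, -5.0000], [-12.0000, 4.0000]] (det J = -4.0000).
Solving J·Δ = −F gives Δ = (5.0000, 12.5000).
Then the next iterate is (p, q)₁ = (4.0000, 14.0000).
Re-evaluating at (4.0000, 14.0000): F = (-1125.0000, -150.0000), so ‖F‖₂ = 1134.9559.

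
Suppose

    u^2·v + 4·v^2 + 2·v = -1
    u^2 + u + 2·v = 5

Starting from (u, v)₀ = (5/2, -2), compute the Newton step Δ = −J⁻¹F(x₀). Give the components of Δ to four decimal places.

(0.0354, 0.0189)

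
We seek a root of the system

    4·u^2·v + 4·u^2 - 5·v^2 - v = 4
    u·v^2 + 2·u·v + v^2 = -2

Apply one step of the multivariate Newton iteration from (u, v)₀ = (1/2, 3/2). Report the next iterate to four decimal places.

(0.3150, 0.4266)

At (1/2, 3/2): F = (-14.2500, 6.8750).
Jacobian J = [[8·u·v + 8·u, 4·u^2 - 10·v - 1], [v^2 + 2·v, 2·u·v + 2·u + 2·v]].
At the point, J = [[10.0000, -15.0000], [5.2500, 5.5000]] (det J = 133.7500).
Solving J·Δ = −F gives Δ = (-0.1850, -1.0734).
Then the next iterate is (u, v)₁ = (0.3150, 0.4266).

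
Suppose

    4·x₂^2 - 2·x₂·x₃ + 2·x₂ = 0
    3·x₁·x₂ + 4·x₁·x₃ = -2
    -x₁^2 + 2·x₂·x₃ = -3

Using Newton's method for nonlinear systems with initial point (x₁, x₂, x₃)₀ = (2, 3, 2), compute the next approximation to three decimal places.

At (2, 3, 2): F = (30.000, 36.000, 11.000).
Jacobian J = [[0, 8·x₂ - 2·x₃ + 2, -2·x₂], [3·x₂ + 4·x₃, 3·x₁, 4·x₁], [-2·x₁, 2·x₃, 2·x₂]].
At the point, J = [[0.000, 22.000, -6.000], [17.000, 6.000, 8.000], [-4.000, 4.000, 6.000]] (det J = -3500.000).
Solving J·Δ = −F gives Δ = (-0.904, -1.716, -1.292).
Then the next iterate is (x₁, x₂, x₃)₁ = (1.096, 1.284, 0.708).

(1.096, 1.284, 0.708)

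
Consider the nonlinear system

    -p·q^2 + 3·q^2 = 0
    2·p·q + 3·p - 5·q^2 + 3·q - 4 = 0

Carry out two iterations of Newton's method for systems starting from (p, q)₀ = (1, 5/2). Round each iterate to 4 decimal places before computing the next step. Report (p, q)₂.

(3.4117, 2.4681)

At (1, 5/2): F = (12.5000, -19.7500).
Jacobian J = [[-q^2, -2·p·q + 6·q], [2·q + 3, 2·p - 10·q + 3]].
At the point, J = [[-6.2500, 10.0000], [8.0000, -20.0000]] (det J = 45.0000).
Solving J·Δ = −F gives Δ = (1.1667, -0.5208).
Then the next iterate is (p, q)₁ = (2.1667, 1.9792).
Round to (2.1667, 1.9792) and repeat: F = (3.264230, -2.571798), J = [[-3.917233, 3.298535], [6.9584, -12.4586]].
Δ = (1.2450, 0.4889), so (p, q)₂ = (3.4117, 2.4681).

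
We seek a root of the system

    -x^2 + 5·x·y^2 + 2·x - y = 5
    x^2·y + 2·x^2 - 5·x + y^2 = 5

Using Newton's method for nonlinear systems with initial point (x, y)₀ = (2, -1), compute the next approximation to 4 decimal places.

At (2, -1): F = (6.0000, -10.0000).
Jacobian J = [[-2·x + 5·y^2 + 2, 10·x·y - 1], [2·x·y + 4·x - 5, x^2 + 2·y]].
At the point, J = [[3.0000, -21.0000], [-1.0000, 2.0000]] (det J = -15.0000).
Solving J·Δ = −F gives Δ = (-13.2000, -1.6000).
Then the next iterate is (x, y)₁ = (-11.2000, -2.6000).

(-11.2000, -2.6000)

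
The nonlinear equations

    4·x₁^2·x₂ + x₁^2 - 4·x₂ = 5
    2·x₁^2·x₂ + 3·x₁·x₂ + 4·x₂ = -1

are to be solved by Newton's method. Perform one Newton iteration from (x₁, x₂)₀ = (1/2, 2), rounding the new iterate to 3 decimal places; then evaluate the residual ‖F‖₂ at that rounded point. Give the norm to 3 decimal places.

At (1/2, 2): F = (-10.750, 13.000).
Jacobian J = [[8·x₁·x₂ + 2·x₁, 4·x₁^2 - 4], [4·x₁·x₂ + 3·x₂, 2·x₁^2 + 3·x₁ + 4]].
At the point, J = [[9.000, -3.000], [10.000, 6.000]] (det J = 84.000).
Solving J·Δ = −F gives Δ = (0.304, -2.673).
Then the next iterate is (x₁, x₂)₁ = (0.804, -0.673).
Re-evaluating at (0.804, -0.673): F = (-3.40174, -4.18535), so ‖F‖₂ = 5.393.

5.393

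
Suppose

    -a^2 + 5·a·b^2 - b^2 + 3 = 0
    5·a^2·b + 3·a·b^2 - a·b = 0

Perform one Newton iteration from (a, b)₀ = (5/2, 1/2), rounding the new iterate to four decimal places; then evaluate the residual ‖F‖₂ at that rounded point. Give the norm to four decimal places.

4.8056

At (5/2, 1/2): F = (-0.3750, 16.2500).
Jacobian J = [[-2·a + 5·b^2, 10·a·b - 2·b], [10·a·b + 3·b^2 - b, 5·a^2 + 6·a·b - a]].
At the point, J = [[-3.7500, 11.5000], [12.7500, 36.2500]] (det J = -282.5625).
Solving J·Δ = −F gives Δ = (-0.7095, -0.1987).
Then the next iterate is (a, b)₁ = (1.7905, 0.3013).
Re-evaluating at (1.7905, 0.3013): F = (0.516051, 4.777830), so ‖F‖₂ = 4.8056.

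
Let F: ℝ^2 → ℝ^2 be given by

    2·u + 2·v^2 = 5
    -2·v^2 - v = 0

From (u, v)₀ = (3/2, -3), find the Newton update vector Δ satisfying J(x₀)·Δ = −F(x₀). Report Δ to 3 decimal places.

(0.182, 1.364)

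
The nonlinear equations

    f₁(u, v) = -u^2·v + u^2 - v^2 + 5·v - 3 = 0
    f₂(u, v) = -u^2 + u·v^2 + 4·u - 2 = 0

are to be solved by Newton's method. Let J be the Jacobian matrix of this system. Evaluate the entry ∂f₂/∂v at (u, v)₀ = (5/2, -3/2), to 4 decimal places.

-7.5000

∂f₂/∂v = 2·u·v.
At (5/2, -3/2) this is -7.5000.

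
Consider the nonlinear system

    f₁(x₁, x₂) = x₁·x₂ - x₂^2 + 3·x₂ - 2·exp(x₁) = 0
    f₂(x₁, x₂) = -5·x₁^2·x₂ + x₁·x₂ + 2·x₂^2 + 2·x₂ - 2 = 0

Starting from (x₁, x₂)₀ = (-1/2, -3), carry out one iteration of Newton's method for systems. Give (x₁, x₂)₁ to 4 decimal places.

(-0.8877, -1.1083)

At (-1/2, -3): F = (-17.713061, 15.2500).
Jacobian J = [[x₂ - 2·exp(x₁), x₁ - 2·x₂ + 3], [-10·x₁·x₂ + x₂, -5·x₁^2 + x₁ + 4·x₂ + 2]].
At the point, J = [[-4.213061, 8.5000], [-18.0000, -11.7500]] (det J = 202.503471).
Solving J·Δ = −F gives Δ = (-0.3877, 1.8917).
Then the next iterate is (x₁, x₂)₁ = (-0.8877, -1.1083).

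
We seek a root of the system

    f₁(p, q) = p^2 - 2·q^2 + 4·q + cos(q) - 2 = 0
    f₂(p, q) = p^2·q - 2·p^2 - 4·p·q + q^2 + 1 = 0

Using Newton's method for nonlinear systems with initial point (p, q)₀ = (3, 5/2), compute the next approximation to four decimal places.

(-0.3058, 0.0546)

At (3, 5/2): F = (3.698856, -18.2500).
Jacobian J = [[2·p, -4·q - sin(q) + 4], [2·p·q - 4·p - 4·q, p^2 - 4·p + 2·q]].
At the point, J = [[6.0000, -6.598472], [-7.0000, 2.0000]] (det J = -34.189305).
Solving J·Δ = −F gives Δ = (-3.3058, -2.4454).
Then the next iterate is (p, q)₁ = (-0.3058, 0.0546).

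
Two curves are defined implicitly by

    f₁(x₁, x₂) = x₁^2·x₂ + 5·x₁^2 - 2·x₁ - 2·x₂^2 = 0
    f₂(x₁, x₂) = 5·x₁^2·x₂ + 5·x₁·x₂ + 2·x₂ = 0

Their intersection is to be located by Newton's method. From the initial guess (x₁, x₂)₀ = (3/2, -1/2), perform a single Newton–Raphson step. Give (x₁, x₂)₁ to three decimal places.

(0.854, -0.311)

At (3/2, -1/2): F = (6.625, -10.375).
Jacobian J = [[2·x₁·x₂ + 10·x₁ - 2, x₁^2 - 4·x₂], [10·x₁·x₂ + 5·x₂, 5·x₁^2 + 5·x₁ + 2]].
At the point, J = [[11.500, 4.250], [-10.000, 20.750]] (det J = 281.125).
Solving J·Δ = −F gives Δ = (-0.646, 0.189).
Then the next iterate is (x₁, x₂)₁ = (0.854, -0.311).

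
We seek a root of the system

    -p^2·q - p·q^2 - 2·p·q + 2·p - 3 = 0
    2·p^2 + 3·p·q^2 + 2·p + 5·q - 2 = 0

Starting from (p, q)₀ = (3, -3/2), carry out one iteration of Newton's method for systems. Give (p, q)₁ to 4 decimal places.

(1.4776, -1.3563)

At (3, -3/2): F = (18.7500, 34.7500).
Jacobian J = [[-2·p·q - q^2 - 2·q + 2, -p^2 - 2·p·q - 2·p], [4·p + 3·q^2 + 2, 6·p·q + 5]].
At the point, J = [[11.7500, -6.0000], [20.7500, -22.0000]] (det J = -134.0000).
Solving J·Δ = −F gives Δ = (-1.5224, 0.1437).
Then the next iterate is (p, q)₁ = (1.4776, -1.3563).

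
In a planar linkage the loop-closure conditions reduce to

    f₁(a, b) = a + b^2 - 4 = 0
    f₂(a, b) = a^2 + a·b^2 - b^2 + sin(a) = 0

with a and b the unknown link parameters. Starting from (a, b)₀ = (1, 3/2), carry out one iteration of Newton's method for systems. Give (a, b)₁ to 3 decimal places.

(0.616, 1.878)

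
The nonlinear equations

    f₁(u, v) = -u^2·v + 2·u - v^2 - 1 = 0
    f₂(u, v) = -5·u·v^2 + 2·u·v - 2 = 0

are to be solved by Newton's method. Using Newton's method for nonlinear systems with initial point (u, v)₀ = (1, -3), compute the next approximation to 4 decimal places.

(0.7945, -1.6712)

At (1, -3): F = (-5.0000, -53.0000).
Jacobian J = [[-2·u·v + 2, -u^2 - 2·v], [-5·v^2 + 2·v, -10·u·v + 2·u]].
At the point, J = [[8.0000, 5.0000], [-51.0000, 32.0000]] (det J = 511.0000).
Solving J·Δ = −F gives Δ = (-0.2055, 1.3288).
Then the next iterate is (u, v)₁ = (0.7945, -1.6712).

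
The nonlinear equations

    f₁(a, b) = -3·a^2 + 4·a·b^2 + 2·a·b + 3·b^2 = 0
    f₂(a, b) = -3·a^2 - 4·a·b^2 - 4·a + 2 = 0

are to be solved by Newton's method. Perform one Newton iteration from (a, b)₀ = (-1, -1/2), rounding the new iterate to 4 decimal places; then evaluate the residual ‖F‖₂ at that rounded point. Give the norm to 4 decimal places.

3.9343

At (-1, -1/2): F = (-2.2500, 4.0000).
Jacobian J = [[-6·a + 4·b^2 + 2·b, 8·a·b + 2·a + 6·b], [-6·a - 4·b^2 - 4, -8·a·b]].
At the point, J = [[6.0000, -1.0000], [1.0000, -4.0000]] (det J = -23.0000).
Solving J·Δ = −F gives Δ = (0.5652, 1.1413).
Then the next iterate is (a, b)₁ = (-0.4348, 0.6413).
Re-evaluating at (-0.4348, 0.6413): F = (-0.606304, 3.887320), so ‖F‖₂ = 3.9343.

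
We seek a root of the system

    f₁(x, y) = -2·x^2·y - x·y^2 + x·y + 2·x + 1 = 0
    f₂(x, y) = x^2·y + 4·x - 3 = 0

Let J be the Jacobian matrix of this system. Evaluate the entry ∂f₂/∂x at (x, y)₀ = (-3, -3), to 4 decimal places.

∂f₂/∂x = 2·x·y + 4.
At (-3, -3) this is 22.0000.

22.0000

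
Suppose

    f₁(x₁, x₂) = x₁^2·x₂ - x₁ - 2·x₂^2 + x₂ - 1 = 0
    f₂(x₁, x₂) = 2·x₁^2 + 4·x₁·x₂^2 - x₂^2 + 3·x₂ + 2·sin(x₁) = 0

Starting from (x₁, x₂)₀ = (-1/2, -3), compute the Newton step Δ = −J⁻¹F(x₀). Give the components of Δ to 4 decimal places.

(0.0367, 1.6737)

At (-1/2, -3): F = (-22.2500, -36.458851).
Jacobian J = [[2·x₁·x₂ - 1, x₁^2 - 4·x₂ + 1], [4·x₁ + 4·x₂^2 + 2·cos(x₁), 8·x₁·x₂ - 2·x₂ + 3]].
At the point, J = [[2.0000, 13.2500], [35.755165, 21.0000]] (det J = -431.755938).
Solving J·Δ = −F gives Δ = (0.0367, 1.6737).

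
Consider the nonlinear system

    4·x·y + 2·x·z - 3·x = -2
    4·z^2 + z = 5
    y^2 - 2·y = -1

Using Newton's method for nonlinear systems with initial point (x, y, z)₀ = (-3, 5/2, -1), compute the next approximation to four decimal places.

At (-3, 5/2, -1): F = (-13.0000, -2.0000, 2.2500).
Jacobian J = [[4·y + 2·z - 3, 4·x, 2·x], [0, 0, 8·z + 1], [0, 2·y - 2, 0]].
At the point, J = [[5.0000, -12.0000, -6.0000], [0.0000, 0.0000, -7.0000], [0.0000, 3.0000, 0.0000]] (det J = 105.0000).
Solving J·Δ = −F gives Δ = (0.4571, -0.7500, -0.2857).
Then the next iterate is (x, y, z)₁ = (-2.5429, 1.7500, -1.2857).

(-2.5429, 1.7500, -1.2857)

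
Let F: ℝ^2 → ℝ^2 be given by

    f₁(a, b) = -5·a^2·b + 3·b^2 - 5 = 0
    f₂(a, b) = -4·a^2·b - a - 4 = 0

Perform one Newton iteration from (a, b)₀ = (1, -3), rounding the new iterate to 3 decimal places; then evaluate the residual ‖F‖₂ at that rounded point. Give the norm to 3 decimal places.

At (1, -3): F = (37.000, 7.000).
Jacobian J = [[-10·a·b, -5·a^2 + 6·b], [-8·a·b - 1, -4·a^2]].
At the point, J = [[30.000, -23.000], [23.000, -4.000]] (det J = 409.000).
Solving J·Δ = −F gives Δ = (-0.032, 1.567).
Then the next iterate is (a, b)₁ = (0.968, -1.433).
Re-evaluating at (0.968, -1.433): F = (7.87424, 0.40302), so ‖F‖₂ = 7.885.

7.885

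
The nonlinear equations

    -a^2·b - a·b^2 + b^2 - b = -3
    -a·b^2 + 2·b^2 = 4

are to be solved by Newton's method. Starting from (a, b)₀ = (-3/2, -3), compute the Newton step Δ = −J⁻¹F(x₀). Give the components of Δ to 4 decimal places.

(1.1152, 0.8316)

At (-3/2, -3): F = (35.2500, 27.5000).
Jacobian J = [[-2·a·b - b^2, -a^2 - 2·a·b + 2·b - 1], [-b^2, -2·a·b + 4·b]].
At the point, J = [[-18.0000, -18.2500], [-9.0000, -21.0000]] (det J = 213.7500).
Solving J·Δ = −F gives Δ = (1.1152, 0.8316).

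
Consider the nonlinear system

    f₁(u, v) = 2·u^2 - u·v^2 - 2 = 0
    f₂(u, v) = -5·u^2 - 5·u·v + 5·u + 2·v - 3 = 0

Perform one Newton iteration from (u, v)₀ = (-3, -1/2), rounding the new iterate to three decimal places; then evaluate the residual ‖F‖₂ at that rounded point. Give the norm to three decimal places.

21.851

At (-3, -1/2): F = (16.750, -71.500).
Jacobian J = [[4·u - v^2, -2·u·v], [-10·u - 5·v + 5, -5·u + 2]].
At the point, J = [[-12.250, -3.000], [37.500, 17.000]] (det J = -95.750).
Solving J·Δ = −F gives Δ = (0.734, 2.587).
Then the next iterate is (u, v)₁ = (-2.266, 2.087).
Re-evaluating at (-2.266, 2.087): F = (18.13923, -12.18407), so ‖F‖₂ = 21.851.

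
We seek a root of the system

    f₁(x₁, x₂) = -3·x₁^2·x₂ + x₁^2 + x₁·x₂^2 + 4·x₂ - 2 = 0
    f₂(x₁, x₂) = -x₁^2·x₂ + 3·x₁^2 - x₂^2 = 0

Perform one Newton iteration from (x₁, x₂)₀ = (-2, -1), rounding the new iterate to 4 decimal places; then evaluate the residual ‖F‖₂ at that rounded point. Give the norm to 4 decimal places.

At (-2, -1): F = (8.0000, 15.0000).
Jacobian J = [[-6·x₁·x₂ + 2·x₁ + x₂^2, -3·x₁^2 + 2·x₁·x₂ + 4], [-2·x₁·x₂ + 6·x₁, -x₁^2 - 2·x₂]].
At the point, J = [[-15.0000, -4.0000], [-16.0000, -2.0000]] (det J = -34.0000).
Solving J·Δ = −F gives Δ = (1.2941, -2.8529).
Then the next iterate is (x₁, x₂)₁ = (-0.7059, -3.8529).
Re-evaluating at (-0.7059, -3.8529): F = (-21.632636, -11.430074), so ‖F‖₂ = 24.4667.

24.4667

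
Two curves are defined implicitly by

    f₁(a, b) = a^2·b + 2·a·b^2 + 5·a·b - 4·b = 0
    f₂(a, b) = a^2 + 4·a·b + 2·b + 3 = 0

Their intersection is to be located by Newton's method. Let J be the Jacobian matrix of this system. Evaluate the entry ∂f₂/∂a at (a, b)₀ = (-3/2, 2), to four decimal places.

∂f₂/∂a = 2·a + 4·b.
At (-3/2, 2) this is 5.0000.

5.0000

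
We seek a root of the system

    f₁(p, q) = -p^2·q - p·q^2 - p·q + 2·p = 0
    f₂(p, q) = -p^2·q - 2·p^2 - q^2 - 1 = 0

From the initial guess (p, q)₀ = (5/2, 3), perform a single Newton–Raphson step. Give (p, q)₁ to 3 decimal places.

At (5/2, 3): F = (-43.750, -41.250).
Jacobian J = [[-2·p·q - q^2 - q + 2, -p^2 - 2·p·q - p], [-2·p·q - 4·p, -p^2 - 2·q]].
At the point, J = [[-25.000, -23.750], [-25.000, -12.250]] (det J = -287.500).
Solving J·Δ = −F gives Δ = (-1.543, -0.217).
Then the next iterate is (p, q)₁ = (0.957, 2.783).

(0.957, 2.783)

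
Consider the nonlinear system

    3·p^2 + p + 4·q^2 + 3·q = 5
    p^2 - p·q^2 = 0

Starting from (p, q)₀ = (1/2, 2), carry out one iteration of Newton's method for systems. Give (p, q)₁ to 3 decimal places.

(0.566, 1.026)

At (1/2, 2): F = (18.250, -1.750).
Jacobian J = [[6·p + 1, 8·q + 3], [2·p - q^2, -2·p·q]].
At the point, J = [[4.000, 19.000], [-3.000, -2.000]] (det J = 49.000).
Solving J·Δ = −F gives Δ = (0.066, -0.974).
Then the next iterate is (p, q)₁ = (0.566, 1.026).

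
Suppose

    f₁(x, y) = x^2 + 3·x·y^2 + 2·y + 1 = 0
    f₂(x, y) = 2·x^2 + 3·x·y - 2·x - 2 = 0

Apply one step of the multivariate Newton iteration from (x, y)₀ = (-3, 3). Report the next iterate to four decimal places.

(-2.2762, 2.0423)

At (-3, 3): F = (-65.0000, -5.0000).
Jacobian J = [[2·x + 3·y^2, 6·x·y + 2], [4·x + 3·y - 2, 3·x]].
At the point, J = [[21.0000, -52.0000], [-5.0000, -9.0000]] (det J = -449.0000).
Solving J·Δ = −F gives Δ = (0.7238, -0.9577).
Then the next iterate is (x, y)₁ = (-2.2762, 2.0423).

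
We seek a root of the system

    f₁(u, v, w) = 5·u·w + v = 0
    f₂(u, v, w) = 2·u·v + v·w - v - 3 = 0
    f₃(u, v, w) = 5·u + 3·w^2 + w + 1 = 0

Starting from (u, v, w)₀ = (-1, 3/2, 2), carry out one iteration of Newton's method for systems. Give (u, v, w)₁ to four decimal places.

At (-1, 3/2, 2): F = (-8.5000, -4.5000, 10.0000).
Jacobian J = [[5·w, 1, 5·u], [2·v, 2·u + w - 1, v], [5, 0, 6·w + 1]].
At the point, J = [[10.0000, 1.0000, -5.0000], [3.0000, -1.0000, 1.5000], [5.0000, 0.0000, 13.0000]] (det J = -186.5000).
Solving J·Δ = −F gives Δ = (0.7185, -3.9129, -1.0456).
Then the next iterate is (u, v, w)₁ = (-0.2815, -2.4129, 0.9544).

(-0.2815, -2.4129, 0.9544)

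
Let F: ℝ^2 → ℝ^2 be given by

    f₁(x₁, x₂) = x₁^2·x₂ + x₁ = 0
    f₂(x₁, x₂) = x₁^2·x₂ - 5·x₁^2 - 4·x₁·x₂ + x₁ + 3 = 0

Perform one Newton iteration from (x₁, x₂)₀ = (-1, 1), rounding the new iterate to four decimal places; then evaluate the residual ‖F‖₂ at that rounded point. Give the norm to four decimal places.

At (-1, 1): F = (0.0000, 2.0000).
Jacobian J = [[2·x₁·x₂ + 1, x₁^2], [2·x₁·x₂ - 10·x₁ - 4·x₂ + 1, x₁^2 - 4·x₁]].
At the point, J = [[-1.0000, 1.0000], [5.0000, 5.0000]] (det J = -10.0000).
Solving J·Δ = −F gives Δ = (-0.2000, -0.2000).
Then the next iterate is (x₁, x₂)₁ = (-1.2000, 0.8000).
Re-evaluating at (-1.2000, 0.8000): F = (-0.0480, -0.4080), so ‖F‖₂ = 0.4108.

0.4108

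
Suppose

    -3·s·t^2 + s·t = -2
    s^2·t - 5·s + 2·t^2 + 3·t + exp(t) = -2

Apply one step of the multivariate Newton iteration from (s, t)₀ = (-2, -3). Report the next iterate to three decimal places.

(-2.089, -1.298)

At (-2, -3): F = (62.000, 9.04979).
Jacobian J = [[-3·t^2 + t, -6·s·t + s], [2·s·t - 5, s^2 + 4·t + exp(t) + 3]].
At the point, J = [[-30.000, -38.000], [7.000, -4.95021]] (det J = 414.50639).
Solving J·Δ = −F gives Δ = (-0.089, 1.702).
Then the next iterate is (s, t)₁ = (-2.089, -1.298).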